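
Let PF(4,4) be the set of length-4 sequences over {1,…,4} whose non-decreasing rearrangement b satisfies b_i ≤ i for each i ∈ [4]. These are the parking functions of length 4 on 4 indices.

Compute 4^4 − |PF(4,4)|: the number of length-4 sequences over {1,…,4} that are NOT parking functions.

131

Count = 1·5^3 = 1·125 = 125 (Konheim–Weiss)
E.g. (4,2,4,4) → sorted (2,4,4,4): b_1=2>1, not a PF.
So 256 − 125 = 131 fail.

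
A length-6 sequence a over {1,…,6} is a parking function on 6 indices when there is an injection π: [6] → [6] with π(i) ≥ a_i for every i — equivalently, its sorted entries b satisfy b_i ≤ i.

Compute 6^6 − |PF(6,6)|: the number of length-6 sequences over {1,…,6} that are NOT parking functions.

29849

#PF = (6−6+1)·(6+1)^(6−1) = 1 · 16807 = 16807
Check (6,4,6,4,4,3) → sorted (3,4,4,4,6,6): b_1=3>1, not a PF.
6^6 − 16807 = 46656 − 16807 = 29849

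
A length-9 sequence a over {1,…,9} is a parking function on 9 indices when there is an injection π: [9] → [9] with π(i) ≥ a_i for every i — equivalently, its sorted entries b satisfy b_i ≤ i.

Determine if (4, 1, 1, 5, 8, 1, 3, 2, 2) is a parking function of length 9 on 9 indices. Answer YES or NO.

YES

Order a: b = (1, 1, 1, 2, 2, 3, 4, 5, 8).
  b_1=1 ≤ 1
  b_2=1 ≤ 2
  b_3=1 ≤ 3
  b_4=2 ≤ 4
  b_5=2 ≤ 5
  b_6=3 ≤ 6
  b_7=4 ≤ 7
  b_8=5 ≤ 8
  b_9=8 ≤ 9
All bounds hold ⇒ YES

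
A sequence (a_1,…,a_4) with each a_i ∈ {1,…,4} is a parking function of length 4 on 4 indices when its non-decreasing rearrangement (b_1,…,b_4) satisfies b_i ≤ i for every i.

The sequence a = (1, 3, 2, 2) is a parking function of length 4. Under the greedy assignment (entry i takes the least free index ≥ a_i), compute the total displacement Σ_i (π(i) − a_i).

2

Σπ(i) = 1+…+4 = 10; Σa = 1+3+2+2 = 8; disp = 10−8 = 2.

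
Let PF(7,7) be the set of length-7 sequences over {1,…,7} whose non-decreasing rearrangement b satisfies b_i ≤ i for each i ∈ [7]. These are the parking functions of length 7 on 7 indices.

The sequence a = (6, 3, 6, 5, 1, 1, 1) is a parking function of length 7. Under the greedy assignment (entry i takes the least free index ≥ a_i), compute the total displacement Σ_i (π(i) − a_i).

5

Σπ = 7·8/2 = 28 (π permutes [7]); Σa = 6+3+6+5+1+1+1 = 23; disp = 28−23 = 5.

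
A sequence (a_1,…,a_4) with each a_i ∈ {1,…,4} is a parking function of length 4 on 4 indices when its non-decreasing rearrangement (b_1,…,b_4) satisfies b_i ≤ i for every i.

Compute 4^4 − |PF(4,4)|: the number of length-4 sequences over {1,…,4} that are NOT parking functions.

|PF| = (4−4+1)·(4+1)^(4−1) = 1 · 125 = 125
Example (4,4,4,4) → sorted (4,4,4,4): b_1=4>1, not a PF.
4^4 − 125 = 256 − 125 = 131

131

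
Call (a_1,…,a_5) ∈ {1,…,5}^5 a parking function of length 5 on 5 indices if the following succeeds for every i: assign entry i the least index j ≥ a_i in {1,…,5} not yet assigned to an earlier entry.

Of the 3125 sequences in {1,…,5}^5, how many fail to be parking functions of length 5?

Count = (5+1−5)·(5+1)^{5−1} = 1·1296 = 1296 [KW]
One tuple (4,5,2,4,4) → sorted (2,4,4,4,5): b_1=2>1, not a PF.
Total 3125; non-PF = 3125−1296 = 1829

1829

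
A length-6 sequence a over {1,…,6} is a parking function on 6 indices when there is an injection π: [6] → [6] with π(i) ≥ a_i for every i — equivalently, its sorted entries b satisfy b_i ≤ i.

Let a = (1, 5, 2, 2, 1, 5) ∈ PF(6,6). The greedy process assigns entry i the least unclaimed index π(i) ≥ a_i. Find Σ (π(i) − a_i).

Σπ = 6·7/2 = 21 (π permutes [6]); Σa = 1+5+2+2+1+5 = 16; disp = 21−16 = 5.

5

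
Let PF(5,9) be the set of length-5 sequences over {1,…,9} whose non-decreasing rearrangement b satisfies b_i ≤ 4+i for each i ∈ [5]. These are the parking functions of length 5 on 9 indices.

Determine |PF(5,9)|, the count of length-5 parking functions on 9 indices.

50000

Count = (10−5)·10^(5−1) = 5·10000 = 50000 (Konheim–Weiss)
Example (5,2,1,1,8) → sorted (1,1,2,5,8): b_i ≤ 4+i ∀i, a PF.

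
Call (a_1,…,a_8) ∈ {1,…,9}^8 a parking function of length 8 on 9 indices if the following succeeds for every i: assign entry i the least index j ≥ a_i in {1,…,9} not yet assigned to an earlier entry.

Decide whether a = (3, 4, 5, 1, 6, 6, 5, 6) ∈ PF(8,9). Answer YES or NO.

Sorted: b = (1, 3, 4, 5, 5, 6, 6, 6).
  b_1=1 ≤ 2
  b_2=3 ≤ 3
  b_3=4 ≤ 4
  b_4=5 ≤ 5
  b_5=5 ≤ 6
  b_6=6 ≤ 7
  b_7=6 ≤ 8
  b_8=6 ≤ 9
All bounds hold ⇒ YES

YES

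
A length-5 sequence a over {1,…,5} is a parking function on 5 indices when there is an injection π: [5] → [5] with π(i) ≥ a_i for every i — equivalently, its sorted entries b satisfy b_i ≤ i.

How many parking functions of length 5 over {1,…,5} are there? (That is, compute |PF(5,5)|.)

|PF(5,5)| = 1·6^4 = 1·1296 = 1296 (Konheim–Weiss)
Check (4,5,3,2,1) → sorted (1,2,3,4,5): b_i ≤ i ∀i, a PF.

1296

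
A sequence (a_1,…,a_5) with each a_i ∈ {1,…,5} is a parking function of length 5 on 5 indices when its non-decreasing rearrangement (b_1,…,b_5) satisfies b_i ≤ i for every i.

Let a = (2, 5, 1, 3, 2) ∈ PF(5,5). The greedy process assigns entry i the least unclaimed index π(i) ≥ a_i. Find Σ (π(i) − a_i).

2

Σπ(i) = 1+…+5 = 15; Σa = 2+5+1+3+2 = 13; disp = 15−13 = 2.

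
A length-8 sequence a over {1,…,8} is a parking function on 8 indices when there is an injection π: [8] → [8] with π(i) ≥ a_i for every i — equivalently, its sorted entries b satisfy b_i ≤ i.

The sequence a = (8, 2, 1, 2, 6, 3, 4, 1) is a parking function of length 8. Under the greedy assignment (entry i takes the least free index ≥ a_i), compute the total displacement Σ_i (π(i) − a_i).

Σπ = 36 ({1..8} each once); Σa = 8+2+1+2+6+3+4+1 = 27; disp = 36−27 = 9.

9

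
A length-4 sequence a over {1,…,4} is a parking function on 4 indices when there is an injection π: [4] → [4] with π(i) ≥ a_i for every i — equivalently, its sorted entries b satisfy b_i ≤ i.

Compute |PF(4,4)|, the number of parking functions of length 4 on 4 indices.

|PF| = (4+1−4)·(4+1)^{4−1} = 1 · 125 = 125
Example (4,1,1,1) → sorted (1,1,1,4): b_i ≤ i ∀i, a PF.

125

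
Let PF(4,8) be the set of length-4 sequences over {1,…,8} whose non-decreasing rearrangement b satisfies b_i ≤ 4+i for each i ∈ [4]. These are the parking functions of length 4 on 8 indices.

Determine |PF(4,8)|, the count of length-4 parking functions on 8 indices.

Count = (8−4+1)·(8+1)^(4−1) = 5 · 729 = 3645
Check (3,7,1,1) → sorted (1,1,3,7): b_i ≤ 4+i ∀i, a PF.

3645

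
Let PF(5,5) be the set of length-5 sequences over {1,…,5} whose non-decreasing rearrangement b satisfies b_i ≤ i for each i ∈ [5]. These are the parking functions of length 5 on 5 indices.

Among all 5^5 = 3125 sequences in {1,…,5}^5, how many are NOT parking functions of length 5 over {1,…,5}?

1829

#PF = (5+1−5)·(5+1)^{5−1} = 1 · 1296 = 1296 [KW]
Example (3,2,3,2,5) → sorted (2,2,3,3,5): b_1=2>1, not a PF.
5^5 − 1296 = 3125 − 1296 = 1829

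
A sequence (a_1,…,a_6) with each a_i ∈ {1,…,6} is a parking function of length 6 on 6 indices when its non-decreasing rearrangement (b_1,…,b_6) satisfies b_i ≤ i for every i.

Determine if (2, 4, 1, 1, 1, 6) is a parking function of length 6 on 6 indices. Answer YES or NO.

YES

Sorted: b = (1, 1, 1, 2, 4, 6).
  b_1=1 ≤ 1
  b_2=1 ≤ 2
  b_3=1 ≤ 3
  b_4=2 ≤ 4
  b_5=4 ≤ 5
  b_6=6 ≤ 6
All bounds hold ⇒ YES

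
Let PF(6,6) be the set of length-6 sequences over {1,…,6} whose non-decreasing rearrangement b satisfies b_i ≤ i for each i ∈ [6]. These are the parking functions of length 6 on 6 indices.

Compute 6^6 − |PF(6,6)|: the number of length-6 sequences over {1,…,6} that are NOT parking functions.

29849

|PF| = (7−6)·7^(6−1) = 1 · 16807 = 16807 [KW]
Example (5,5,3,4,6,5) → sorted (3,4,5,5,5,6): b_1=3>1, not a PF.
6^6 − 16807 = 46656 − 16807 = 29849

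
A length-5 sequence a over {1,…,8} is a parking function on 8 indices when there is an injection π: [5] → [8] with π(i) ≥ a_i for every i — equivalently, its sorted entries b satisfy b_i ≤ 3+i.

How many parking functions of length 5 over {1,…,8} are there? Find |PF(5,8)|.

#PF = (8−5+1)·(8+1)^(5−1) = 4·6561 = 26244
One tuple (4,4,8,6,3) → sorted (3,4,4,6,8): b_i ≤ 3+i ∀i, a PF.

26244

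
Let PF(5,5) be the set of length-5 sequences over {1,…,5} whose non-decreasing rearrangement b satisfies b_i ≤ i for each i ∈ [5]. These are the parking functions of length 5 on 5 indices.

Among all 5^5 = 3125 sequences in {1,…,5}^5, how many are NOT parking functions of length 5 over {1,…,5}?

1829

#PF = (5+1−5)·(5+1)^{5−1} = 1·1296 = 1296 (Pollak)
Example (3,4,2,4,4) → sorted (2,3,4,4,4): b_1=2>1, not a PF.
5^5 − 1296 = 3125 − 1296 = 1829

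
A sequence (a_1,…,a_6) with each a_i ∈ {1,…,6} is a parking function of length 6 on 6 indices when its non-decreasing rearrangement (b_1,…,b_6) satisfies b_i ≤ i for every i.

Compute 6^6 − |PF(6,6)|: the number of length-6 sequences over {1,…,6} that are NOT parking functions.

|PF| = (7−6)·7^(6−1) = 1·16807 = 16807 (Pollak)
One tuple (4,3,3,6,3,3) → sorted (3,3,3,3,4,6): b_1=3>1, not a PF.
6^6 − 16807 = 46656 − 16807 = 29849

29849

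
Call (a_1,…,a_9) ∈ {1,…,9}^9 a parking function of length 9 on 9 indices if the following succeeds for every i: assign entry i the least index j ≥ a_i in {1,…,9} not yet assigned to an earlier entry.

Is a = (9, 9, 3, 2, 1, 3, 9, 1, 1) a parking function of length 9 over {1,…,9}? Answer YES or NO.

NO

Order a: b = (1, 1, 1, 2, 3, 3, 9, 9, 9).
  b_1=1 ≤ 1
  b_2=1 ≤ 2
  b_3=1 ≤ 3
  b_4=2 ≤ 4
  b_5=3 ≤ 5
  b_6=3 ≤ 6
  b_7=9 > 7
  fails at i=7 ⇒ NO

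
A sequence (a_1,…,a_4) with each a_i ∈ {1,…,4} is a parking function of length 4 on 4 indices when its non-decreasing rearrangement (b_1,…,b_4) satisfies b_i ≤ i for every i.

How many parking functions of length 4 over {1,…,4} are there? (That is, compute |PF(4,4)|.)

Count = (4−4+1)·(4+1)^(4−1) = 1×125 = 125 (Konheim–Weiss)
Example (1,3,1,2) → sorted (1,1,2,3): b_i ≤ i ∀i, a PF.

125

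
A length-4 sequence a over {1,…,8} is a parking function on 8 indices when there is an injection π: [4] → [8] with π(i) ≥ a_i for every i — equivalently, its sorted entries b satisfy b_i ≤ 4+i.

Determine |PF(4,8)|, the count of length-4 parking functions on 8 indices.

3645

|PF(4,8)| = (8−4+1)·(8+1)^(4−1) = 5 · 729 = 3645 (Konheim–Weiss)
E.g. (4,6,4,3) → sorted (3,4,4,6): b_i ≤ 4+i ∀i, a PF.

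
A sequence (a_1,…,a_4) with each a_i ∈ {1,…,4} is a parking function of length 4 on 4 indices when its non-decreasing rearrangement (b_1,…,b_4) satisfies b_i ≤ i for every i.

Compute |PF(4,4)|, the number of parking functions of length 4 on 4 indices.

125

|PF| = (5−4)·5^(4−1) = 1×125 = 125 (Konheim–Weiss)
E.g. (3,2,1,1) → sorted (1,1,2,3): b_i ≤ i ∀i, a PF.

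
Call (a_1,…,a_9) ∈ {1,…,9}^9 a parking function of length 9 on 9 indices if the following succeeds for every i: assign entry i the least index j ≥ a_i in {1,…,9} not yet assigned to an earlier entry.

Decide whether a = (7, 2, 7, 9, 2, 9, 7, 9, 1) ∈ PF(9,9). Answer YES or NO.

NO

Order a: b = (1, 2, 2, 7, 7, 7, 9, 9, 9).
  b_1=1 ≤ 1
  b_2=2 ≤ 2
  b_3=2 ≤ 3
  b_4=7 > 4
  fails at i=4 ⇒ NO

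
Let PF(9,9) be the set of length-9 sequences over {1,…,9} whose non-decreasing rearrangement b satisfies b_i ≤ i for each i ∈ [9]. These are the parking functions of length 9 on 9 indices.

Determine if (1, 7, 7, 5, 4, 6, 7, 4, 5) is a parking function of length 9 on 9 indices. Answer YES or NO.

NO

Order a: b = (1, 4, 4, 5, 5, 6, 7, 7, 7).
  b_1=1 ≤ 1
  b_2=4 > 2
  fails at i=2 ⇒ NO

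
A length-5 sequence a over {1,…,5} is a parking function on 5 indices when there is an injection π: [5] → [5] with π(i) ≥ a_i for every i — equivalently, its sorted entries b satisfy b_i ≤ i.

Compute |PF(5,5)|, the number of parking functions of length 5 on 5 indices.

#PF = (5−5+1)·(5+1)^(5−1) = 1 · 1296 = 1296 (Konheim–Weiss)
One tuple (1,4,3,3,2) → sorted (1,2,3,3,4): b_i ≤ i ∀i, a PF.

1296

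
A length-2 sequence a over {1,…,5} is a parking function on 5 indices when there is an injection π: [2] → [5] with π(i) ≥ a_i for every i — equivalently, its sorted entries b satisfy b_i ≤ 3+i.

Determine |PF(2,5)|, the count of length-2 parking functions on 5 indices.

Count = (5−2+1)·(5+1)^(2−1) = 4 · 6 = 24 (Konheim–Weiss)
Example (3,5) → sorted (3,5): b_i ≤ 3+i ∀i, a PF.

24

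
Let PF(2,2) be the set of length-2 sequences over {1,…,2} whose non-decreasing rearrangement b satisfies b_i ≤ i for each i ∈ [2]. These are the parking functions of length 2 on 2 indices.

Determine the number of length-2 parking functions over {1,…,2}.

3

|PF(2,2)| = 1·3^1 = 1·3 = 3
E.g. (2,1) → sorted (1,2): b_i ≤ i ∀i, a PF.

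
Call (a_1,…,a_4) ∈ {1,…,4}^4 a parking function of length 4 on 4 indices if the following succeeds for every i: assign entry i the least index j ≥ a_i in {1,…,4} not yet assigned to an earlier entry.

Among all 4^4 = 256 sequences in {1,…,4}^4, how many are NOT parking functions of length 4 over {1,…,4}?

Count = 1·5^3 = 1·125 = 125
E.g. (3,4,3,4) → sorted (3,3,4,4): b_1=3>1, not a PF.
4^4 − 125 = 256 − 125 = 131

131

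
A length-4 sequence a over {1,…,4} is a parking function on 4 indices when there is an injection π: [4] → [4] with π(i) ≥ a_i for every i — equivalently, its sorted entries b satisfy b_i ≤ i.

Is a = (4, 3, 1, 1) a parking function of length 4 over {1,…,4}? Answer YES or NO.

YES

Sorted: b = (1, 1, 3, 4).
  b_1=1 ≤ 1
  b_2=1 ≤ 2
  b_3=3 ≤ 3
  b_4=4 ≤ 4
All bounds hold ⇒ YES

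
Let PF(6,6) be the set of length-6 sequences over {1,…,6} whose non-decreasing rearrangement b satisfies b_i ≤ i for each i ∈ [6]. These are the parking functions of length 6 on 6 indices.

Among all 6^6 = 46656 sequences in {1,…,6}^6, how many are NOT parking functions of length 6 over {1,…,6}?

29849

|PF| = (7−6)·7^(6−1) = 1×16807 = 16807 [KW]
E.g. (2,6,1,6,6,3) → sorted (1,2,3,6,6,6): b_4=6>4, not a PF.
Total 46656; non-PF = 46656−16807 = 29849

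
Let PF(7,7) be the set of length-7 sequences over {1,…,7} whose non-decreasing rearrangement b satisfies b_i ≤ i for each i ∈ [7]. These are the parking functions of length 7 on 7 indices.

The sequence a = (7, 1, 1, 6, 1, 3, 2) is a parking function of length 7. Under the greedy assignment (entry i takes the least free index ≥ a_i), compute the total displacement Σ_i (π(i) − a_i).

7

Σπ = 28 ({1..7} each once); Σa = 7+1+1+6+1+3+2 = 21; disp = 28−21 = 7.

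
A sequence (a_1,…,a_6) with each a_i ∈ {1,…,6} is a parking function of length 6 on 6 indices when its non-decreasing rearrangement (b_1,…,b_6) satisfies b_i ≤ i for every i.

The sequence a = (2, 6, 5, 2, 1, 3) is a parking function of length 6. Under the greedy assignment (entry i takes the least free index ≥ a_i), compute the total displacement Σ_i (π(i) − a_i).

2

Σπ = 6·7/2 = 21 (π permutes [6]); Σa = 2+6+5+2+1+3 = 19; disp = 21−19 = 2.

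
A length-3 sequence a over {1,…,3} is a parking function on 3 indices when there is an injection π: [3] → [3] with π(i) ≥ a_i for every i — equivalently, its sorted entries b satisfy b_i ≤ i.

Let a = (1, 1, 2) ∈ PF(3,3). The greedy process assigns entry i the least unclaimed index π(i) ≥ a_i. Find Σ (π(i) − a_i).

2

Σπ = 3·4/2 = 6 (π permutes [3]); Σa = 1+1+2 = 4; disp = 6−4 = 2.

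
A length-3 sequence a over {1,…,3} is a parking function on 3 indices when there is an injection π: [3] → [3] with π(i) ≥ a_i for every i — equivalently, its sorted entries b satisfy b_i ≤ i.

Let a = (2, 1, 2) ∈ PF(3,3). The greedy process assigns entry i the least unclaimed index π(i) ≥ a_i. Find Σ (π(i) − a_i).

Σπ = 3·4/2 = 6 (π permutes [3]); Σa = 2+1+2 = 5; disp = 6−5 = 1.

1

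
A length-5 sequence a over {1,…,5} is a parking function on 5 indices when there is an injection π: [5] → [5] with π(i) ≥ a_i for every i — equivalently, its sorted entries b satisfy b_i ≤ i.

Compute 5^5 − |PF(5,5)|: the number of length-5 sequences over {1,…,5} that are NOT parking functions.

1829

|PF| = 1·6^4 = 1 · 1296 = 1296 [KW]
Check (5,4,2,5,3) → sorted (2,3,4,5,5): b_1=2>1, not a PF.
Total 3125; non-PF = 3125−1296 = 1829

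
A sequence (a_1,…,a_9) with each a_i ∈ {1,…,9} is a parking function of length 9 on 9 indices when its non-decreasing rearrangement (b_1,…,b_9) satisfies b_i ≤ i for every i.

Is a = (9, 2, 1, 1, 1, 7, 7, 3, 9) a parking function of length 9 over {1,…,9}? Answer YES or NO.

Rearranged: b = (1, 1, 1, 2, 3, 7, 7, 9, 9).
  b_1=1 ≤ 1
  b_2=1 ≤ 2
  b_3=1 ≤ 3
  b_4=2 ≤ 4
  b_5=3 ≤ 5
  b_6=7 > 6
  fails at i=6 ⇒ NO

NO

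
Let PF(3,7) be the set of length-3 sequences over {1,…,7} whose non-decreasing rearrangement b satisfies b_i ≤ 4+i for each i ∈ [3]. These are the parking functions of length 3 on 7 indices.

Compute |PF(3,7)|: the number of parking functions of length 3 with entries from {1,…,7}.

|PF| = (8−3)·8^(3−1) = 5×64 = 320 (Pollak)
Example (6,1,7) → sorted (1,6,7): b_i ≤ 4+i ∀i, a PF.

320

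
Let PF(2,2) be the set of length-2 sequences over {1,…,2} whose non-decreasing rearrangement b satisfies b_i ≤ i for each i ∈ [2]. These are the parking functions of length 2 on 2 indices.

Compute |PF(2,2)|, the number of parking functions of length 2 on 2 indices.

3

|PF(2,2)| = 1·3^1 = 1 · 3 = 3
Example (2,1) → sorted (1,2): b_i ≤ i ∀i, a PF.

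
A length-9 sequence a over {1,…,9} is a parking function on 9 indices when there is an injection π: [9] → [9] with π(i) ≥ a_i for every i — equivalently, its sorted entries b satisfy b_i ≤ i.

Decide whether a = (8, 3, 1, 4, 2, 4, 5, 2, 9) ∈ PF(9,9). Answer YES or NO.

Sorted: b = (1, 2, 2, 3, 4, 4, 5, 8, 9).
  b_1=1 ≤ 1
  b_2=2 ≤ 2
  b_3=2 ≤ 3
  b_4=3 ≤ 4
  b_5=4 ≤ 5
  b_6=4 ≤ 6
  b_7=5 ≤ 7
  b_8=8 ≤ 8
  b_9=9 ≤ 9
All bounds hold ⇒ YES

YES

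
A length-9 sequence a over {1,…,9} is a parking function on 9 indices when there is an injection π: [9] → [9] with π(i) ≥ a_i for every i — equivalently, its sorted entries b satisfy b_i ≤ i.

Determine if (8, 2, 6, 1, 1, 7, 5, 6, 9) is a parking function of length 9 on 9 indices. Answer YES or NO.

NO

Sorted: b = (1, 1, 2, 5, 6, 6, 7, 8, 9).
  b_1=1 ≤ 1
  b_2=1 ≤ 2
  b_3=2 ≤ 3
  b_4=5 > 4
  fails at i=4 ⇒ NO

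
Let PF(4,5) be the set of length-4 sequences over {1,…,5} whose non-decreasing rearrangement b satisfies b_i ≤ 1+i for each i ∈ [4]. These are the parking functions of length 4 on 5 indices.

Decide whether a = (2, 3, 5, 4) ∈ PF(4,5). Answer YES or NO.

Rearranged: b = (2, 3, 4, 5).
  b_1=2 ≤ 2
  b_2=3 ≤ 3
  b_3=4 ≤ 4
  b_4=5 ≤ 5
All bounds hold ⇒ YES

YES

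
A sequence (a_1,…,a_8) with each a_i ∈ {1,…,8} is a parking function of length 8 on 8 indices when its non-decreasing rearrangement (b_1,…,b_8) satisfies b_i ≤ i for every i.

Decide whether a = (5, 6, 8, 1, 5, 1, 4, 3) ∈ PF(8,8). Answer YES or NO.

Order a: b = (1, 1, 3, 4, 5, 5, 6, 8).
  b_1=1 ≤ 1
  b_2=1 ≤ 2
  b_3=3 ≤ 3
  b_4=4 ≤ 4
  b_5=5 ≤ 5
  b_6=5 ≤ 6
  b_7=6 ≤ 7
  b_8=8 ≤ 8
All bounds hold ⇒ YES

YES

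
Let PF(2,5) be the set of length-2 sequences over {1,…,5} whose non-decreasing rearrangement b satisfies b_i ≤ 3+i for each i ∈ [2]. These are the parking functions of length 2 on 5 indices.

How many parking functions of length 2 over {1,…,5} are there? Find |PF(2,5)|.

|PF(2,5)| = 4·6^1 = 4 · 6 = 24 (Konheim–Weiss)
One tuple (5,1) → sorted (1,5): b_i ≤ 3+i ∀i, a PF.

24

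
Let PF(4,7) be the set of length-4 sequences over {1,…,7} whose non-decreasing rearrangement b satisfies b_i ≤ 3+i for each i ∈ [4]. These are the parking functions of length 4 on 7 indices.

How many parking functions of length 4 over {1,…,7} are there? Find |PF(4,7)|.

|PF(4,7)| = 4·8^3 = 4 · 512 = 2048
E.g. (1,4,6,4) → sorted (1,4,4,6): b_i ≤ 3+i ∀i, a PF.

2048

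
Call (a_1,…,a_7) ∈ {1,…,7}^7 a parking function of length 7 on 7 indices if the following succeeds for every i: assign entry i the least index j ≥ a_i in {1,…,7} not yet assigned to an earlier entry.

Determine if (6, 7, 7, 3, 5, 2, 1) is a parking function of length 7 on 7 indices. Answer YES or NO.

Sorted: b = (1, 2, 3, 5, 6, 7, 7).
  b_1=1 ≤ 1
  b_2=2 ≤ 2
  b_3=3 ≤ 3
  b_4=5 > 4
  fails at i=4 ⇒ NO

NO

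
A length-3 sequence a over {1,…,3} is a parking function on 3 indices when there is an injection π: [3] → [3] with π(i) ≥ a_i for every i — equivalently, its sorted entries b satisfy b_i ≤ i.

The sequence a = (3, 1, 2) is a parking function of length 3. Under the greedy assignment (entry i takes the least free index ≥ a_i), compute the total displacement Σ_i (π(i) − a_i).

Σπ = 3·4/2 = 6 (π permutes [3]); Σa = 3+1+2 = 6; disp = 6−6 = 0.

0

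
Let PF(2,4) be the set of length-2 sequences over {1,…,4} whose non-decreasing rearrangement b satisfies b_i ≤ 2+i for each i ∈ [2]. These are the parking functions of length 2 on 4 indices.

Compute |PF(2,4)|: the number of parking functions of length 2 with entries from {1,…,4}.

#PF = (4−2+1)·(4+1)^(2−1) = 3 · 5 = 15 [KW]
Check (2,4) → sorted (2,4): b_i ≤ 2+i ∀i, a PF.

15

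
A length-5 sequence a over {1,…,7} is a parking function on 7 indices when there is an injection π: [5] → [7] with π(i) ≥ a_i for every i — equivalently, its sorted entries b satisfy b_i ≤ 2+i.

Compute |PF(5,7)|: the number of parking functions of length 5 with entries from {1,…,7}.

12288

Count = (7−5+1)·(7+1)^(5−1) = 3 · 4096 = 12288 [KW]
E.g. (6,7,3,3,1) → sorted (1,3,3,6,7): b_i ≤ 2+i ∀i, a PF.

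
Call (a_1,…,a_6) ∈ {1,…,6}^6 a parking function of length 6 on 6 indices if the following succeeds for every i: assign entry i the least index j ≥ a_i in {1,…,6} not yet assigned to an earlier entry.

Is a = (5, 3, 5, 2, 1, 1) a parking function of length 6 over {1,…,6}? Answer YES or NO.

Order a: b = (1, 1, 2, 3, 5, 5).
  b_1=1 ≤ 1
  b_2=1 ≤ 2
  b_3=2 ≤ 3
  b_4=3 ≤ 4
  b_5=5 ≤ 5
  b_6=5 ≤ 6
All bounds hold ⇒ YES

YES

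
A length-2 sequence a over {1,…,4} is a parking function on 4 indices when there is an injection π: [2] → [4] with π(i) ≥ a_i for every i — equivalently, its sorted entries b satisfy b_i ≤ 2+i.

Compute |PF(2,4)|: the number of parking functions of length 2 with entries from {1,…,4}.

|PF(2,4)| = (4−2+1)·(4+1)^(2−1) = 3·5 = 15 [KW]
One tuple (1,2) → sorted (1,2): b_i ≤ 2+i ∀i, a PF.

15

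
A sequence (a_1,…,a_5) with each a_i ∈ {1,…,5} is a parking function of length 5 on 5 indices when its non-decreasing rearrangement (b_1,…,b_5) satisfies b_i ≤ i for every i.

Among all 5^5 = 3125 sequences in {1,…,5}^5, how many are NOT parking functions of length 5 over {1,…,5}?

Count = 1·6^4 = 1×1296 = 1296 (Konheim–Weiss)
One tuple (5,4,5,2,5) → sorted (2,4,5,5,5): b_1=2>1, not a PF.
So 3125 − 1296 = 1829 fail.

1829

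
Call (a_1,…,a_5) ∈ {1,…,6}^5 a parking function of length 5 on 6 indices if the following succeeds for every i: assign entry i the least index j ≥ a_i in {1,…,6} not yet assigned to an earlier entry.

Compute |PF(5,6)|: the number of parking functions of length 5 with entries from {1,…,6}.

4802

Count = (7−5)·7^(5−1) = 2·2401 = 4802 (Pollak)
Check (5,3,3,2,6) → sorted (2,3,3,5,6): b_i ≤ 1+i ∀i, a PF.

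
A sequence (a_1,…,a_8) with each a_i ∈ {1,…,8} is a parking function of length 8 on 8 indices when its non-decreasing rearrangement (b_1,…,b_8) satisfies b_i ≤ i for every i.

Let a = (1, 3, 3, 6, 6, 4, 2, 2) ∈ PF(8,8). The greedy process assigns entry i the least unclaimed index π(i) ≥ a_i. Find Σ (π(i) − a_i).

9

Σπ = 8·9/2 = 36 (π permutes [8]); Σa = 1+3+3+6+6+4+2+2 = 27; disp = 36−27 = 9.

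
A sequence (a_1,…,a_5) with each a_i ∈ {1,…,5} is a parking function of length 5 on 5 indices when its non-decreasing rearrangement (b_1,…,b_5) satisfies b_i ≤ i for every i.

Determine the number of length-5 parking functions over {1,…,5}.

#PF = 1·6^4 = 1×1296 = 1296 (Pollak)
Check (1,1,2,2,5) → sorted (1,1,2,2,5): b_i ≤ i ∀i, a PF.

1296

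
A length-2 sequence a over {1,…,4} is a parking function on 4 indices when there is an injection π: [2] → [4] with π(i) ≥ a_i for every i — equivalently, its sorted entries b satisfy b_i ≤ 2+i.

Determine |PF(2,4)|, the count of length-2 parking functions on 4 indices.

15

Count = (4−2+1)·(4+1)^(2−1) = 3·5 = 15 (Pollak)
Check (3,2) → sorted (2,3): b_i ≤ 2+i ∀i, a PF.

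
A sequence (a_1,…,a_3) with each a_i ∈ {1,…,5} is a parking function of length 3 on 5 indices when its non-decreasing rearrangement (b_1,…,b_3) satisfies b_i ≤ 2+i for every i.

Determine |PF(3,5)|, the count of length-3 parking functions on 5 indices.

#PF = (5+1−3)·(5+1)^{3−1} = 3·36 = 108 (Konheim–Weiss)
Example (1,5,2) → sorted (1,2,5): b_i ≤ 2+i ∀i, a PF.

108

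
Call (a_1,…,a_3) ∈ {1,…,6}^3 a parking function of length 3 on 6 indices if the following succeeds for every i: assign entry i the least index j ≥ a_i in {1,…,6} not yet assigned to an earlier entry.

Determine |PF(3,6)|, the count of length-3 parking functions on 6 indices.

196

|PF| = 4·7^2 = 4 · 49 = 196 (Konheim–Weiss)
E.g. (4,6,1) → sorted (1,4,6): b_i ≤ 3+i ∀i, a PF.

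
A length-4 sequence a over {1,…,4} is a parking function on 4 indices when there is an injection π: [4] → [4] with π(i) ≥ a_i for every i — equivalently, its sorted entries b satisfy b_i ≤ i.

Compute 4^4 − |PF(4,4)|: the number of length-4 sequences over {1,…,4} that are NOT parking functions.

131

Count = 1·5^3 = 1×125 = 125 (Konheim–Weiss)
Check (4,2,4,1) → sorted (1,2,4,4): b_3=4>3, not a PF.
4^4 − 125 = 256 − 125 = 131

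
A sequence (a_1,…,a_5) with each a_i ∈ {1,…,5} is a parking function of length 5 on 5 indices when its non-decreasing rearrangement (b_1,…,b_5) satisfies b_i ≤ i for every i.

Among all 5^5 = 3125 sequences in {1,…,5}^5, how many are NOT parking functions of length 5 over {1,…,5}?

Count = (6−5)·6^(5−1) = 1 · 1296 = 1296
One tuple (4,5,3,3,5) → sorted (3,3,4,5,5): b_1=3>1, not a PF.
5^5 − 1296 = 3125 − 1296 = 1829

1829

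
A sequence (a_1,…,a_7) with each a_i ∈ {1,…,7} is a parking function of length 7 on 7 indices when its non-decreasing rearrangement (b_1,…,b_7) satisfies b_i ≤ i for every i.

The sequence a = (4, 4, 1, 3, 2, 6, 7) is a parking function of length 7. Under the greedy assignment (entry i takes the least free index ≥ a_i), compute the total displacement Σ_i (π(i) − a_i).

Σπ(i) = 1+…+7 = 28; Σa = 4+4+1+3+2+6+7 = 27; disp = 28−27 = 1.

1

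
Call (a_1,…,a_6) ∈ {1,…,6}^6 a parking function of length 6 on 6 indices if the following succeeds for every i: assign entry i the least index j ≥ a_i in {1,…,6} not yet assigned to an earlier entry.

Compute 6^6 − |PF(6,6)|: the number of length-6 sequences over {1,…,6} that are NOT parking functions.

Count = (6+1−6)·(6+1)^{6−1} = 1×16807 = 16807 [KW]
E.g. (5,5,5,6,3,4) → sorted (3,4,5,5,5,6): b_1=3>1, not a PF.
Total 46656; non-PF = 46656−16807 = 29849

29849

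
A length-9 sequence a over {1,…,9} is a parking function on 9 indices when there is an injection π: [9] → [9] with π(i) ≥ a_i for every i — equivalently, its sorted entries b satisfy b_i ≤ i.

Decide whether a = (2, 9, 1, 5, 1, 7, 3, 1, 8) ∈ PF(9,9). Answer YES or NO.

YES

Order a: b = (1, 1, 1, 2, 3, 5, 7, 8, 9).
  b_1=1 ≤ 1
  b_2=1 ≤ 2
  b_3=1 ≤ 3
  b_4=2 ≤ 4
  b_5=3 ≤ 5
  b_6=5 ≤ 6
  b_7=7 ≤ 7
  b_8=8 ≤ 8
  b_9=9 ≤ 9
All bounds hold ⇒ YES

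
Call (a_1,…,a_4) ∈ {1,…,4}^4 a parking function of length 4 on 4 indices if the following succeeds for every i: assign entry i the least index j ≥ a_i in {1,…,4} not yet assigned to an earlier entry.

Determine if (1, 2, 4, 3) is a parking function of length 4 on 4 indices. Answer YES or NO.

YES

Order a: b = (1, 2, 3, 4).
  b_1=1 ≤ 1
  b_2=2 ≤ 2
  b_3=3 ≤ 3
  b_4=4 ≤ 4
All bounds hold ⇒ YES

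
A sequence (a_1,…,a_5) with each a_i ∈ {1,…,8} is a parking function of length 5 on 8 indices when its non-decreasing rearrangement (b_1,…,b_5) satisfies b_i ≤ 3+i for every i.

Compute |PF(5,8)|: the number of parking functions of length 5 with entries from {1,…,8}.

26244

#PF = (8+1−5)·(8+1)^{5−1} = 4·6561 = 26244 (Pollak)
One tuple (4,4,1,4,3) → sorted (1,3,4,4,4): b_i ≤ 3+i ∀i, a PF.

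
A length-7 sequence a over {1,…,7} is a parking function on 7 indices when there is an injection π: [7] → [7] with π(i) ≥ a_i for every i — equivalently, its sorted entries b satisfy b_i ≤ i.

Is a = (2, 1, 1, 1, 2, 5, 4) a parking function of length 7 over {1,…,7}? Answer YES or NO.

Rearranged: b = (1, 1, 1, 2, 2, 4, 5).
  b_1=1 ≤ 1
  b_2=1 ≤ 2
  b_3=1 ≤ 3
  b_4=2 ≤ 4
  b_5=2 ≤ 5
  b_6=4 ≤ 6
  b_7=5 ≤ 7
All bounds hold ⇒ YES

YES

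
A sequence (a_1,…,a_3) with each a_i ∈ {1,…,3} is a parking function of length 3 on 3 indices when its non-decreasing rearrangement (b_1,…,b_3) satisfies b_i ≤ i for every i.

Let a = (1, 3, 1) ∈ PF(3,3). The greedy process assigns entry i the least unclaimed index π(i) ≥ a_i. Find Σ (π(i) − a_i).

Σπ = 3·4/2 = 6 (π permutes [3]); Σa = 1+3+1 = 5; disp = 6−5 = 1.

1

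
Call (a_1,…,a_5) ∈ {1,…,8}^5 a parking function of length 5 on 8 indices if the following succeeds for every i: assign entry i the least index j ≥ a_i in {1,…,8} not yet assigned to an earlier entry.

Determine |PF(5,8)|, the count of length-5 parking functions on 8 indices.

26244

#PF = (9−5)·9^(5−1) = 4 · 6561 = 26244 [KW]
Example (4,6,7,2,1) → sorted (1,2,4,6,7): b_i ≤ 3+i ∀i, a PF.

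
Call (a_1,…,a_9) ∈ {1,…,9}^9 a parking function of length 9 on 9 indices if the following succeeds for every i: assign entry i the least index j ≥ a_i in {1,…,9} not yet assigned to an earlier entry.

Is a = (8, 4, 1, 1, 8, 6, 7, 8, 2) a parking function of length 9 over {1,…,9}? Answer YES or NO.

Sorted: b = (1, 1, 2, 4, 6, 7, 8, 8, 8).
  b_1=1 ≤ 1
  b_2=1 ≤ 2
  b_3=2 ≤ 3
  b_4=4 ≤ 4
  b_5=6 > 5
  fails at i=5 ⇒ NO

NO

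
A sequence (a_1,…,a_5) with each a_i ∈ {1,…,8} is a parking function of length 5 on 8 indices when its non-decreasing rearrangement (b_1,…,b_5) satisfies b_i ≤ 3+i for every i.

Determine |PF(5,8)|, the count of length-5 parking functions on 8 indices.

26244

|PF| = (8−5+1)·(8+1)^(5−1) = 4·6561 = 26244 [KW]
Example (5,7,6,4,3) → sorted (3,4,5,6,7): b_i ≤ 3+i ∀i, a PF.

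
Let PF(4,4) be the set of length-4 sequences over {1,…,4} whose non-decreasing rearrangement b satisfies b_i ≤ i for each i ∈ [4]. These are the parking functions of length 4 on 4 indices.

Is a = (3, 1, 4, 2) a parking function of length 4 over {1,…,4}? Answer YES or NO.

YES

Sorted: b = (1, 2, 3, 4).
  b_1=1 ≤ 1
  b_2=2 ≤ 2
  b_3=3 ≤ 3
  b_4=4 ≤ 4
All bounds hold ⇒ YES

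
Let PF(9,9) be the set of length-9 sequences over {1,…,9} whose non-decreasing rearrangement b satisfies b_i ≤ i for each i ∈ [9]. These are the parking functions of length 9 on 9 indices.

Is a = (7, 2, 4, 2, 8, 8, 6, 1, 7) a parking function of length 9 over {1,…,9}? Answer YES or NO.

Rearranged: b = (1, 2, 2, 4, 6, 7, 7, 8, 8).
  b_1=1 ≤ 1
  b_2=2 ≤ 2
  b_3=2 ≤ 3
  b_4=4 ≤ 4
  b_5=6 > 5
  fails at i=5 ⇒ NO

NO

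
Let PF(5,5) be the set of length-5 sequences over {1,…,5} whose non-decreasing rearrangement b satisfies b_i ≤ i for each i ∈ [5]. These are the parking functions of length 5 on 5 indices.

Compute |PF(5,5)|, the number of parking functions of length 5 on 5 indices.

|PF| = (5−5+1)·(5+1)^(5−1) = 1·1296 = 1296 (Konheim–Weiss)
Example (3,1,1,3,2) → sorted (1,1,2,3,3): b_i ≤ i ∀i, a PF.

1296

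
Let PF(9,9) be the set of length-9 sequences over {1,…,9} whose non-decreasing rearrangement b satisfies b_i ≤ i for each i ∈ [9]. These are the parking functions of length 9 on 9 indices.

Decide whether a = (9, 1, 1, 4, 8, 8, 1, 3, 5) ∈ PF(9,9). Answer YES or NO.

NO

Sorted: b = (1, 1, 1, 3, 4, 5, 8, 8, 9).
  b_1=1 ≤ 1
  b_2=1 ≤ 2
  b_3=1 ≤ 3
  b_4=3 ≤ 4
  b_5=4 ≤ 5
  b_6=5 ≤ 6
  b_7=8 > 7
  fails at i=7 ⇒ NO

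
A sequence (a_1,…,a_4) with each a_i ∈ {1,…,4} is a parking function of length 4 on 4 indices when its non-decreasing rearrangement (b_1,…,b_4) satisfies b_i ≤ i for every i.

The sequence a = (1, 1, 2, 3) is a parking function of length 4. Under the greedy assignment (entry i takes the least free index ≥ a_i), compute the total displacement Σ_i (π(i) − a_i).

3

Σπ = 4·5/2 = 10 (π permutes [4]); Σa = 1+1+2+3 = 7; disp = 10−7 = 3.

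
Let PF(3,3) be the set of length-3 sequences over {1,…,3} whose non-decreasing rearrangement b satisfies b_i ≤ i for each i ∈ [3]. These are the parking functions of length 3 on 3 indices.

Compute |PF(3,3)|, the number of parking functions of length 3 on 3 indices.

|PF(3,3)| = (4−3)·4^(3−1) = 1×16 = 16 (Pollak)
One tuple (2,2,1) → sorted (1,2,2): b_i ≤ i ∀i, a PF.

16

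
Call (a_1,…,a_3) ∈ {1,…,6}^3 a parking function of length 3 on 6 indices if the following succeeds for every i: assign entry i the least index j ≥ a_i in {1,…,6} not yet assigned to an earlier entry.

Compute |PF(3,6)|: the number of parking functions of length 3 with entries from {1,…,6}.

|PF| = 4·7^2 = 4 · 49 = 196 (Konheim–Weiss)
Example (2,5,4) → sorted (2,4,5): b_i ≤ 3+i ∀i, a PF.

196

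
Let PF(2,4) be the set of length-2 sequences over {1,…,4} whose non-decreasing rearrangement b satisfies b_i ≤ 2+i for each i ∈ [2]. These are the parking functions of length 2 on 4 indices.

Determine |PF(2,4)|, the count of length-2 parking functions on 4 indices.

15

Count = (4+1−2)·(4+1)^{2−1} = 3·5 = 15 (Pollak)
Check (1,4) → sorted (1,4): b_i ≤ 2+i ∀i, a PF.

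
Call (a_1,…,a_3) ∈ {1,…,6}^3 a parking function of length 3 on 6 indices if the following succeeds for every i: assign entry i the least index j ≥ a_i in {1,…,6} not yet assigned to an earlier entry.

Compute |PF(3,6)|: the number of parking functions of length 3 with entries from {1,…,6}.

Count = (6+1−3)·(6+1)^{3−1} = 4·49 = 196 (Konheim–Weiss)
Example (5,4,1) → sorted (1,4,5): b_i ≤ 3+i ∀i, a PF.

196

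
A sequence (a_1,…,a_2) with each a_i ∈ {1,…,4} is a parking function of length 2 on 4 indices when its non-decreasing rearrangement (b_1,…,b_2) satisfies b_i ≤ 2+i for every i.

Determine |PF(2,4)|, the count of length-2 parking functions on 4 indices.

15

|PF| = (5−2)·5^(2−1) = 3×5 = 15
E.g. (2,1) → sorted (1,2): b_i ≤ 2+i ∀i, a PF.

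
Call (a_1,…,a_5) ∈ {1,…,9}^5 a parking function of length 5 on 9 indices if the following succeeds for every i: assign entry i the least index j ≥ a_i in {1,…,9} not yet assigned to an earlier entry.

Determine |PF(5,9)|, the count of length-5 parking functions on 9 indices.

50000

#PF = (9−5+1)·(9+1)^(5−1) = 5×10000 = 50000 [KW]
Check (1,5,2,3,8) → sorted (1,2,3,5,8): b_i ≤ 4+i ∀i, a PF.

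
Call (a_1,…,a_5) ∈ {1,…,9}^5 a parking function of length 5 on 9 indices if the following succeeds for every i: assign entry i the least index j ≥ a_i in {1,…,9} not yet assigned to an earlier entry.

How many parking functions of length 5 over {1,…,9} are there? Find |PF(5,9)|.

50000

|PF| = (10−5)·10^(5−1) = 5×10000 = 50000 (Konheim–Weiss)
E.g. (5,4,1,9,1) → sorted (1,1,4,5,9): b_i ≤ 4+i ∀i, a PF.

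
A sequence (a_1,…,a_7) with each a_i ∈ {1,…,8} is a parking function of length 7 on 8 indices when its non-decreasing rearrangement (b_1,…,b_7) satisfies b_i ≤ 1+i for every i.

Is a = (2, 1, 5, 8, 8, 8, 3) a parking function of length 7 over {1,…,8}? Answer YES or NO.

NO

Rearranged: b = (1, 2, 3, 5, 8, 8, 8).
  b_1=1 ≤ 2
  b_2=2 ≤ 3
  b_3=3 ≤ 4
  b_4=5 ≤ 5
  b_5=8 > 6
  fails at i=5 ⇒ NO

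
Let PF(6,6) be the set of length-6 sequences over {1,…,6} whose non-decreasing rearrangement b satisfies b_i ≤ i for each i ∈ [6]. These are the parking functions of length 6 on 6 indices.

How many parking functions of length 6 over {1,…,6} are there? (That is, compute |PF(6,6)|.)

#PF = (7−6)·7^(6−1) = 1×16807 = 16807
Check (5,2,1,1,2,1) → sorted (1,1,1,2,2,5): b_i ≤ i ∀i, a PF.

16807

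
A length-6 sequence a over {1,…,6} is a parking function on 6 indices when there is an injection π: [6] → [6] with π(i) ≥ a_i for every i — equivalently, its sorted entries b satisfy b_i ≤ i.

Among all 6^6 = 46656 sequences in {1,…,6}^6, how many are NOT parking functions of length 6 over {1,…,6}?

Count = (6+1−6)·(6+1)^{6−1} = 1 · 16807 = 16807 (Konheim–Weiss)
Check (3,2,2,2,5,2) → sorted (2,2,2,2,3,5): b_1=2>1, not a PF.
Total 46656; non-PF = 46656−16807 = 29849

29849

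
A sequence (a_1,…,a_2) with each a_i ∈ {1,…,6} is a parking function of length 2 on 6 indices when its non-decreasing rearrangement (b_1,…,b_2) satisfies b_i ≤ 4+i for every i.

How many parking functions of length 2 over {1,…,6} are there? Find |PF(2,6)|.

35

|PF(2,6)| = (6+1−2)·(6+1)^{2−1} = 5·7 = 35
E.g. (2,2) → sorted (2,2): b_i ≤ 4+i ∀i, a PF.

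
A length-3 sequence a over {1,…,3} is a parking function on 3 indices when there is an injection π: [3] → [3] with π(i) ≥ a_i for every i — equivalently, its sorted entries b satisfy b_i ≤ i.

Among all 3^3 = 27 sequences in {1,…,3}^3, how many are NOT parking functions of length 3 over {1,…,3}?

11

|PF(3,3)| = (3−3+1)·(3+1)^(3−1) = 1·16 = 16 (Pollak)
One tuple (3,3,2) → sorted (2,3,3): b_1=2>1, not a PF.
So 27 − 16 = 11 fail.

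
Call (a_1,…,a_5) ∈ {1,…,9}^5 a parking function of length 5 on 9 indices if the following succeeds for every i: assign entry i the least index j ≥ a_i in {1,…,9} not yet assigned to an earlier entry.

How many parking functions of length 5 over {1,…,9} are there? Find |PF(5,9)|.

50000

|PF(5,9)| = (9+1−5)·(9+1)^{5−1} = 5 · 10000 = 50000 (Konheim–Weiss)
Example (6,5,5,3,9) → sorted (3,5,5,6,9): b_i ≤ 4+i ∀i, a PF.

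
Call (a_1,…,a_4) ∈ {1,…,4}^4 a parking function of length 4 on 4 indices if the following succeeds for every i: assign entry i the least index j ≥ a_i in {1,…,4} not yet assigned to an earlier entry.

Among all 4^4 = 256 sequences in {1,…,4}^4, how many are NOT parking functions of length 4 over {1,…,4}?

Count = (5−4)·5^(4−1) = 1 · 125 = 125
Example (2,3,2,2) → sorted (2,2,2,3): b_1=2>1, not a PF.
Total 256; non-PF = 256−125 = 131

131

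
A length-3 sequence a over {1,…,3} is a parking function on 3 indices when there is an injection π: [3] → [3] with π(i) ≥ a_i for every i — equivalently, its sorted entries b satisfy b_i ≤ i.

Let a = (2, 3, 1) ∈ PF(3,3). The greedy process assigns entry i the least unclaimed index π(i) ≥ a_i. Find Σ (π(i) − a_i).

0

Σπ = 6 ({1..3} each once); Σa = 2+3+1 = 6; disp = 6−6 = 0.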